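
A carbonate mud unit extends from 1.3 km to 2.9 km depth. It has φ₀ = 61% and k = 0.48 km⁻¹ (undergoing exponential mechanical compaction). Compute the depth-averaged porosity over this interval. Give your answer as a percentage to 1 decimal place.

22.8%

⟨φ⟩ = (1/(z₂−z₁)) ∫ φ₀ e^(−kz) dz = φ₀·(e^(−k·z₁) − e^(−k·z₂)) / (k·(z₂−z₁))
e^(−0.48×1.3) = 0.5358; e^(−0.48×2.9) = 0.2486
⟨φ⟩ = 0.61 × (0.5358 − 0.2486) / (0.48 × 1.6) = 0.61 × 0.3740 = 0.2281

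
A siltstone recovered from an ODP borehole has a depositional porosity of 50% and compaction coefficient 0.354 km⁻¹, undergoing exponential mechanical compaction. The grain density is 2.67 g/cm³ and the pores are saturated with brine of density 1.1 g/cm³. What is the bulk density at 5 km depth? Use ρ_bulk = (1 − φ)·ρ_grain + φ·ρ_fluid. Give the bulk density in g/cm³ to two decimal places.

2.54 g/cm³

Porosity at depth: phi = 0.5·exp(−0.354×5) = 0.5×0.1703 = 0.0852
Bulk density: ρ_b = (1−phi)ρ_g + phi·ρ_f = 0.9148×2.67 + 0.0852×1.1
       = 2.443 + 0.094 = 2.536 g/cm³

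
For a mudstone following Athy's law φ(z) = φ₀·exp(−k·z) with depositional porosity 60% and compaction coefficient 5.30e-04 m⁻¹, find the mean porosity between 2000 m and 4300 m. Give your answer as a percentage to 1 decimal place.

12.0%

Working in km (1 km = 1000 m; k in km⁻¹ = k in m⁻¹ × 1000):
⟨φ⟩ = (1/(z₂−z₁)) ∫ φ₀ e^(−kz) dz = φ₀·(e^(−k·z₁) − e^(−k·z₂)) / (k·(z₂−z₁))
e^(−0.53×2) = 0.3465; e^(−0.53×4.3) = 0.1024
⟨φ⟩ = 0.6 × (0.3465 − 0.1024) / (0.53 × 2.3) = 0.6 × 0.2002 = 0.1201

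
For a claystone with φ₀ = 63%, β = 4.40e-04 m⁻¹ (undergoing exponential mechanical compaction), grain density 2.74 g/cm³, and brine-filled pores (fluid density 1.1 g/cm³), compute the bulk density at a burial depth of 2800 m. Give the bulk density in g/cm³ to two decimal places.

2.44 g/cm³

Working in km (1 km = 1000 m; β in km⁻¹ = β in m⁻¹ × 1000):
Porosity at depth: φ = 0.63·exp(−0.44×2.8) = 0.63×0.2917 = 0.1838
Bulk density: ρ_b = (1−φ)ρ_g + φ·ρ_f = 0.8162×2.74 + 0.1838×1.1
       = 2.236 + 0.202 = 2.439 g/cm³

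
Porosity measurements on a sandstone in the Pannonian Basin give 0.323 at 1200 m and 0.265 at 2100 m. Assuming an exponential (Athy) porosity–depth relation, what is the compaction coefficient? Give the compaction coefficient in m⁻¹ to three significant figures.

Working in km (1 km = 1000 m; k in km⁻¹ = k in m⁻¹ × 1000):
Athy: n(d) = n₀ e^(−kd) ⇒ n₁/n₂ = e^{k(d₂−d₁)} ⇒ k = ln(n₁/n₂)/(d₂−d₁)
k = ln(0.323/0.265) / (2.1 − 1.2) = ln(1.219) / 0.9 = 0.1979 / 0.9 = 0.2199 km⁻¹

0.000220 m⁻¹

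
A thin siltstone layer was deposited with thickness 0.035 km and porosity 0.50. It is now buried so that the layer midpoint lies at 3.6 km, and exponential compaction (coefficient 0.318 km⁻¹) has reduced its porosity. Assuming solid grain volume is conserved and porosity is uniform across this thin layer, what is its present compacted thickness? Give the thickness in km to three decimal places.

Porosity at 3.6 km: phi = 0.5·exp(−0.318×3.6) = 0.1591
Solid-volume conservation: h(1−phi) = h₀(1−phi₀) ⇒ h = h₀·(1−phi₀)/(1−phi)
h = 0.035 × (1 − 0.5)/(1 − 0.1591) = 0.035 × 0.5946 = 0.0208 km

0.021 km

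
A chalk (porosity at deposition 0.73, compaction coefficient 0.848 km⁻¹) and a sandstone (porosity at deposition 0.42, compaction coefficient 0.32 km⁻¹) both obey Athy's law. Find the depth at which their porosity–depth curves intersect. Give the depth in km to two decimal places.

1.05 km

Set phi₀ₐ e^(−kₐz) = phi₀ᵦ e^(−kᵦz) ⇒ ln(phi₀ₐ/phi₀ᵦ) = (kₐ − kᵦ)·z
z = ln(0.73/0.42) / (0.848 − 0.32) = 0.5528 / 0.528 = 1.047 km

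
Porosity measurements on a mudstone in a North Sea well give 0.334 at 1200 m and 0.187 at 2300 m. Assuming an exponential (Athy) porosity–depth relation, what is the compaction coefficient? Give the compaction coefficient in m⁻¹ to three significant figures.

Working in km (1 km = 1000 m; β in km⁻¹ = β in m⁻¹ × 1000):
Athy: φ(Z) = φ₀ e^(−βZ) ⇒ φ₁/φ₂ = e^{β(Z₂−Z₁)} ⇒ β = ln(φ₁/φ₂)/(Z₂−Z₁)
β = ln(0.334/0.187) / (2.3 − 1.2) = ln(1.786) / 1.1 = 0.5800 / 1.1 = 0.5273 km⁻¹

0.000527 m⁻¹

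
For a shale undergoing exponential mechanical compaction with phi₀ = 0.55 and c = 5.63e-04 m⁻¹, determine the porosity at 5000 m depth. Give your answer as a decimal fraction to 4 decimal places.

0.0329

Working in km (1 km = 1000 m; c in km⁻¹ = c in m⁻¹ × 1000):
phi = phi₀·exp(−c·Z) = 0.55 × exp(−0.563 × 5) = 0.55 × exp(−2.815)
  = 0.55 × 0.0599 = 0.0329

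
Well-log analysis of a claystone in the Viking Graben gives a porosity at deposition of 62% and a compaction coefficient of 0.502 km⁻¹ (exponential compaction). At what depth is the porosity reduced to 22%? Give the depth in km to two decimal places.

Invert Athy's law: d = ln(n₀/n) / c
d = ln(0.62/0.22) / 0.502 = ln(2.818) / 0.502 = 1.0361 / 0.502 = 2.064 km

2.06 km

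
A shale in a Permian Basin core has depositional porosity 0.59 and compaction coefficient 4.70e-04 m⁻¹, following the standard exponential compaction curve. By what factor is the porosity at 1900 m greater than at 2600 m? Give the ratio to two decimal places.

1.39

Working in km (1 km = 1000 m; β in km⁻¹ = β in m⁻¹ × 1000):
phi(Z₁)/phi(Z₂) = e^(−β·Z₁)/e^(−β·Z₂) = e^{β(Z₂−Z₁)}
= exp(0.47 × 0.7) = exp(0.329) = 1.3896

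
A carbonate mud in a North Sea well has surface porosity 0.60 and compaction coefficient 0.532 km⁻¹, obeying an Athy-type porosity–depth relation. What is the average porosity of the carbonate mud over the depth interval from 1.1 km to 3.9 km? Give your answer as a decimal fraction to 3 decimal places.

0.174

⟨n⟩ = (1/(d₂−d₁)) ∫ n₀ e^(−kd) dd = n₀·(e^(−k·d₁) − e^(−k·d₂)) / (k·(d₂−d₁))
e^(−0.532×1.1) = 0.5570; e^(−0.532×3.9) = 0.1256
⟨n⟩ = 0.6 × (0.5570 − 0.1256) / (0.532 × 2.8) = 0.6 × 0.2896 = 0.1738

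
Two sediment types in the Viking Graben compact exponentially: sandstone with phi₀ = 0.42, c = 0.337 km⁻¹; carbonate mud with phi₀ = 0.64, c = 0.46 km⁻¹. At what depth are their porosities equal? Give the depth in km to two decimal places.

3.42 km

Set phi₀ₐ e^(−cₐd) = phi₀ᵦ e^(−cᵦd) ⇒ ln(phi₀ₐ/phi₀ᵦ) = (cₐ − cᵦ)·d
d = ln(0.42/0.64) / (0.337 − 0.46) = -0.4212 / -0.123 = 3.424 km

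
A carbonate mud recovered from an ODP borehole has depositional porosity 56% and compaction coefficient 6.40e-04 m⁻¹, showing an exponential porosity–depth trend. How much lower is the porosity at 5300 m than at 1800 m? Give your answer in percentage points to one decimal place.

15.8 percentage points

Working in km (1 km = 1000 m; k in km⁻¹ = k in m⁻¹ × 1000):
phi(1.8) = 0.56·e^(−0.64×1.8) = 0.1770
phi(5.3) = 0.56·e^(−0.64×5.3) = 0.0188
Δphi = 0.1770 − 0.0188 = 0.1581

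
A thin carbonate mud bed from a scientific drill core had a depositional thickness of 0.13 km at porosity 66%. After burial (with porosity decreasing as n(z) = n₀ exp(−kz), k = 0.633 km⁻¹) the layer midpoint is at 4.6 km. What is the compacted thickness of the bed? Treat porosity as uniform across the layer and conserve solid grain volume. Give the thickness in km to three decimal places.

Porosity at 4.6 km: n = 0.66·exp(−0.633×4.6) = 0.0359
Solid-volume conservation: h(1−n) = h₀(1−n₀) ⇒ h = h₀·(1−n₀)/(1−n)
h = 0.13 × (1 − 0.66)/(1 − 0.0359) = 0.13 × 0.3527 = 0.0458 km

0.046 km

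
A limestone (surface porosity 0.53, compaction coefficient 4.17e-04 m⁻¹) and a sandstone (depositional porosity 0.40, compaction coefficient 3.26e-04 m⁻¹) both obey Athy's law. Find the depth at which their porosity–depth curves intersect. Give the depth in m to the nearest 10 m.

3090 m

Working in km (1 km = 1000 m; k in km⁻¹ = k in m⁻¹ × 1000):
Set phi₀ₐ e^(−kₐd) = phi₀ᵦ e^(−kᵦd) ⇒ ln(phi₀ₐ/phi₀ᵦ) = (kₐ − kᵦ)·d
d = ln(0.53/0.4) / (0.417 − 0.326) = 0.2814 / 0.091 = 3.092 km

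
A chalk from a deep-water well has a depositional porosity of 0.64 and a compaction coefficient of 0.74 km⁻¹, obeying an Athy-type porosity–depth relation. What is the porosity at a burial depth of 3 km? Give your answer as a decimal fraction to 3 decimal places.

φ = φ₀·exp(−c·Z) = 0.64 × exp(−0.74 × 3) = 0.64 × exp(−2.22)
  = 0.64 × 0.1086 = 0.0695

0.070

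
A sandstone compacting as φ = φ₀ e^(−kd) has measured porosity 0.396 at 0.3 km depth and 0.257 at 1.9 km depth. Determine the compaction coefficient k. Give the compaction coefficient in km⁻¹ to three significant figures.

0.270 km⁻¹

Athy: φ(d) = φ₀ e^(−kd) ⇒ φ₁/φ₂ = e^{k(d₂−d₁)} ⇒ k = ln(φ₁/φ₂)/(d₂−d₁)
k = ln(0.396/0.257) / (1.9 − 0.3) = ln(1.541) / 1.6 = 0.4323 / 1.6 = 0.2702 km⁻¹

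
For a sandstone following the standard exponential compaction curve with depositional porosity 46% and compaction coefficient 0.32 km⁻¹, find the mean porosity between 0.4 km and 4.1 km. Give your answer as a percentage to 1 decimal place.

23.7%

⟨n⟩ = (1/(z₂−z₁)) ∫ n₀ e^(−βz) dz = n₀·(e^(−β·z₁) − e^(−β·z₂)) / (β·(z₂−z₁))
e^(−0.32×0.4) = 0.8799; e^(−0.32×4.1) = 0.2693
⟨n⟩ = 0.46 × (0.8799 − 0.2693) / (0.32 × 3.7) = 0.46 × 0.5157 = 0.2372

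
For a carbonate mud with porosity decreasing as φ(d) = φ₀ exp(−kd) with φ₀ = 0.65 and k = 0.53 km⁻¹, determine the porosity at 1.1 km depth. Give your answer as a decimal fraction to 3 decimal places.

0.363

φ = φ₀·exp(−k·d) = 0.65 × exp(−0.53 × 1.1) = 0.65 × exp(−0.583)
  = 0.65 × 0.5582 = 0.3628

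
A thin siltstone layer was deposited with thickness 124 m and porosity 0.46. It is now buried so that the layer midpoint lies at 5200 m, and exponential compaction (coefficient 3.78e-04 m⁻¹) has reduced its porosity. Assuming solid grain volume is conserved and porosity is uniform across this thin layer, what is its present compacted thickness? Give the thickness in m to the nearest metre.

72 m

Working in km (1 km = 1000 m; β in km⁻¹ = β in m⁻¹ × 1000):
Porosity at 5.2 km: φ = 0.46·exp(−0.378×5.2) = 0.0644
Solid-volume conservation: h(1−φ) = h₀(1−φ₀) ⇒ h = h₀·(1−φ₀)/(1−φ)
h = 0.124 × (1 − 0.46)/(1 − 0.0644) = 0.124 × 0.5772 = 0.0716 km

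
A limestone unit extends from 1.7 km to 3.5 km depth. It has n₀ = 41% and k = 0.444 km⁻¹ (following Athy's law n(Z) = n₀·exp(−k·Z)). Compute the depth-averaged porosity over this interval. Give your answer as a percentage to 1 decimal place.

⟨n⟩ = (1/(Z₂−Z₁)) ∫ n₀ e^(−kZ) dZ = n₀·(e^(−k·Z₁) − e^(−k·Z₂)) / (k·(Z₂−Z₁))
e^(−0.444×1.7) = 0.4701; e^(−0.444×3.5) = 0.2114
⟨n⟩ = 0.41 × (0.4701 − 0.2114) / (0.444 × 1.8) = 0.41 × 0.3237 = 0.1327

13.3%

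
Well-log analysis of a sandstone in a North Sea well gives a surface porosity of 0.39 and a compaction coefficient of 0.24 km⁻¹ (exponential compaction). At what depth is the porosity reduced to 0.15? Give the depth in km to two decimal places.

3.98 km

Invert Athy's law: Z = ln(n₀/n) / β
Z = ln(0.39/0.15) / 0.24 = ln(2.6) / 0.24 = 0.9555 / 0.24 = 3.981 km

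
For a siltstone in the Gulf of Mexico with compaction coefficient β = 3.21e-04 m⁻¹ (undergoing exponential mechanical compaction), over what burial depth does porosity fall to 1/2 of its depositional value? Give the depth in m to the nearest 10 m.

Working in km (1 km = 1000 m; β in km⁻¹ = β in m⁻¹ × 1000):
φ/φ₀ = 1/2 ⇒ exp(−β·d) = 1/2 ⇒ d = ln(2) / β
d = 0.6931 / 0.321 = 2.159 km

2160 m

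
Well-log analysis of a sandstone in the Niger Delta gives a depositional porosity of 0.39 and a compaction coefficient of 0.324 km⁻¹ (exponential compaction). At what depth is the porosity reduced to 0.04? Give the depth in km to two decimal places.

Invert Athy's law: d = ln(phi₀/phi) / k
d = ln(0.39/0.04) / 0.324 = ln(9.75) / 0.324 = 2.2773 / 0.324 = 7.029 km

7.03 km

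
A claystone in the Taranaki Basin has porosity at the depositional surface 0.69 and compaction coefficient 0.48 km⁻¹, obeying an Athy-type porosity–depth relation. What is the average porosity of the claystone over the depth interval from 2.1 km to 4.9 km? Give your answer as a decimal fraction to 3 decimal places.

0.138

⟨phi⟩ = (1/(d₂−d₁)) ∫ phi₀ e^(−βd) dd = phi₀·(e^(−β·d₁) − e^(−β·d₂)) / (β·(d₂−d₁))
e^(−0.48×2.1) = 0.3649; e^(−0.48×4.9) = 0.0952
⟨phi⟩ = 0.69 × (0.3649 − 0.0952) / (0.48 × 2.8) = 0.69 × 0.2007 = 0.1385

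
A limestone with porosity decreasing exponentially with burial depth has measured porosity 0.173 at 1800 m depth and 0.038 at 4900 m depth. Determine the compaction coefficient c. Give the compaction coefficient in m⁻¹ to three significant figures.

Working in km (1 km = 1000 m; c in km⁻¹ = c in m⁻¹ × 1000):
Athy: n(d) = n₀ e^(−cd) ⇒ n₁/n₂ = e^{c(d₂−d₁)} ⇒ c = ln(n₁/n₂)/(d₂−d₁)
c = ln(0.173/0.038) / (4.9 − 1.8) = ln(4.553) / 3.1 = 1.5157 / 3.1 = 0.4889 km⁻¹

0.000489 m⁻¹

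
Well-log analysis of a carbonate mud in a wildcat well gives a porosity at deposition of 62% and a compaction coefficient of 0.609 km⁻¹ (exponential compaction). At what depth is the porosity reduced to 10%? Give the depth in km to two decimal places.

3.00 km

Invert Athy's law: d = ln(n₀/n) / c
d = ln(0.62/0.1) / 0.609 = ln(6.2) / 0.609 = 1.8245 / 0.609 = 2.996 km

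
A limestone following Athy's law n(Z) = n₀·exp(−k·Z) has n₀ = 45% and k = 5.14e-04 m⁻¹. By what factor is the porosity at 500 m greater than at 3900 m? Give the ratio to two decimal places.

5.74

Working in km (1 km = 1000 m; k in km⁻¹ = k in m⁻¹ × 1000):
n(Z₁)/n(Z₂) = e^(−k·Z₁)/e^(−k·Z₂) = e^{k(Z₂−Z₁)}
= exp(0.514 × 3.4) = exp(1.748) = 5.7408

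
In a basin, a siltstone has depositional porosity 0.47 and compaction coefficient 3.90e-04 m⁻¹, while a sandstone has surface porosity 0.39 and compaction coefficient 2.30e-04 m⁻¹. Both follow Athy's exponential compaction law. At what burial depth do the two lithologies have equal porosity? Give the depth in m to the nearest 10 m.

1170 m

Working in km (1 km = 1000 m; β in km⁻¹ = β in m⁻¹ × 1000):
Set phi₀ₐ e^(−βₐZ) = phi₀ᵦ e^(−βᵦZ) ⇒ ln(phi₀ₐ/phi₀ᵦ) = (βₐ − βᵦ)·Z
Z = ln(0.47/0.39) / (0.39 − 0.23) = 0.1866 / 0.16 = 1.166 km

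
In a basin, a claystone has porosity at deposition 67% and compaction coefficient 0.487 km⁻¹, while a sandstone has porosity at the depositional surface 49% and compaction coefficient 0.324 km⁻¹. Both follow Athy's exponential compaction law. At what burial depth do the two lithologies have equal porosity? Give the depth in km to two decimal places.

1.92 km

Set phi₀ₐ e^(−cₐd) = phi₀ᵦ e^(−cᵦd) ⇒ ln(phi₀ₐ/phi₀ᵦ) = (cₐ − cᵦ)·d
d = ln(0.67/0.49) / (0.487 − 0.324) = 0.3129 / 0.163 = 1.919 km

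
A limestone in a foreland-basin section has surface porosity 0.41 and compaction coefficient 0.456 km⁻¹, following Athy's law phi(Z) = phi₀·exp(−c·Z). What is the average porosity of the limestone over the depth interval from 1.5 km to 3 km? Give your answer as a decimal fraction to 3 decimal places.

⟨phi⟩ = (1/(Z₂−Z₁)) ∫ phi₀ e^(−cZ) dZ = phi₀·(e^(−c·Z₁) − e^(−c·Z₂)) / (c·(Z₂−Z₁))
e^(−0.456×1.5) = 0.5046; e^(−0.456×3) = 0.2546
⟨phi⟩ = 0.41 × (0.5046 − 0.2546) / (0.456 × 1.5) = 0.41 × 0.3655 = 0.1498

0.150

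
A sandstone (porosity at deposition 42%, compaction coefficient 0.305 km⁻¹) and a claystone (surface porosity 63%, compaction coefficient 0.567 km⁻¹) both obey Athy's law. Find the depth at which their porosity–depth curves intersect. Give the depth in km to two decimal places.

Set n₀ₐ e^(−βₐz) = n₀ᵦ e^(−βᵦz) ⇒ ln(n₀ₐ/n₀ᵦ) = (βₐ − βᵦ)·z
z = ln(0.42/0.63) / (0.305 − 0.567) = -0.4055 / -0.262 = 1.548 km

1.55 km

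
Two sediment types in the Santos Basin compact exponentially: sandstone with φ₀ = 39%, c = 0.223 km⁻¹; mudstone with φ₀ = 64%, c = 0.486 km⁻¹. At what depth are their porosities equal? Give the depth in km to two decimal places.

Set φ₀ₐ e^(−cₐz) = φ₀ᵦ e^(−cᵦz) ⇒ ln(φ₀ₐ/φ₀ᵦ) = (cₐ − cᵦ)·z
z = ln(0.39/0.64) / (0.223 − 0.486) = -0.4953 / -0.263 = 1.883 km

1.88 km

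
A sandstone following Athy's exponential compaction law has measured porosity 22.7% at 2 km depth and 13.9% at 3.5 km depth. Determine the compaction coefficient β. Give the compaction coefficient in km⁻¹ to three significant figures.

Athy: n(d) = n₀ e^(−βd) ⇒ n₁/n₂ = e^{β(d₂−d₁)} ⇒ β = ln(n₁/n₂)/(d₂−d₁)
β = ln(0.227/0.139) / (3.5 − 2) = ln(1.633) / 1.5 = 0.4905 / 1.5 = 0.327 km⁻¹

0.327 km⁻¹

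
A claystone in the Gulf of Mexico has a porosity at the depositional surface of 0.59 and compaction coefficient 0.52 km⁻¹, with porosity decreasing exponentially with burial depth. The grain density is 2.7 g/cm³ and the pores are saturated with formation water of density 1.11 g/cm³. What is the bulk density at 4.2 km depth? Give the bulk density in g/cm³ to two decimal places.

Porosity at depth: phi = 0.59·exp(−0.52×4.2) = 0.59×0.1126 = 0.0664
Bulk density: ρ_b = (1−phi)ρ_g + phi·ρ_f = 0.9336×2.7 + 0.0664×1.11
       = 2.521 + 0.074 = 2.594 g/cm³

2.59 g/cm³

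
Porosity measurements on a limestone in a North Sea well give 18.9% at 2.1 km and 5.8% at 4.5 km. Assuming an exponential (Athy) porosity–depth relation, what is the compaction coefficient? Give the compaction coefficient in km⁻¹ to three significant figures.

0.492 km⁻¹

Athy: n(d) = n₀ e^(−βd) ⇒ n₁/n₂ = e^{β(d₂−d₁)} ⇒ β = ln(n₁/n₂)/(d₂−d₁)
β = ln(0.189/0.058) / (4.5 − 2.1) = ln(3.259) / 2.4 = 1.1813 / 2.4 = 0.4922 km⁻¹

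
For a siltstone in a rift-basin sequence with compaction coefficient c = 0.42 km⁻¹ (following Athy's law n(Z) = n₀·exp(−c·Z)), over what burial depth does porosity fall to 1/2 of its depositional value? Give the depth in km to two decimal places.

n/n₀ = 1/2 ⇒ exp(−c·Z) = 1/2 ⇒ Z = ln(2) / c
Z = 0.6931 / 0.42 = 1.650 km

1.65 km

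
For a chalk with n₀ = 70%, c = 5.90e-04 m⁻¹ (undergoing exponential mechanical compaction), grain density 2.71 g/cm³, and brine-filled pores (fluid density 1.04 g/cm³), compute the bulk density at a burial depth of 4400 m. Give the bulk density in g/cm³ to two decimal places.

Working in km (1 km = 1000 m; c in km⁻¹ = c in m⁻¹ × 1000):
Porosity at depth: n = 0.7·exp(−0.59×4.4) = 0.7×0.0746 = 0.0522
Bulk density: ρ_b = (1−n)ρ_g + n·ρ_f = 0.9478×2.71 + 0.0522×1.04
       = 2.569 + 0.054 = 2.623 g/cm³

2.62 g/cm³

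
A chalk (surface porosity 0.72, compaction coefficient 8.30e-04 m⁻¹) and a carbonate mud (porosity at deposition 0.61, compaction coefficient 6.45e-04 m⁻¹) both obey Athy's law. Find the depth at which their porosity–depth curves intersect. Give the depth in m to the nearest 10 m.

Working in km (1 km = 1000 m; k in km⁻¹ = k in m⁻¹ × 1000):
Set n₀ₐ e^(−kₐZ) = n₀ᵦ e^(−kᵦZ) ⇒ ln(n₀ₐ/n₀ᵦ) = (kₐ − kᵦ)·Z
Z = ln(0.72/0.61) / (0.83 − 0.645) = 0.1658 / 0.185 = 0.896 km

900 m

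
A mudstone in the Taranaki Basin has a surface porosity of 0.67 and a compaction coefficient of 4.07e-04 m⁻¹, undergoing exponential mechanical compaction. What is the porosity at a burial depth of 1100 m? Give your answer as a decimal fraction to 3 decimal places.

0.428

Working in km (1 km = 1000 m; c in km⁻¹ = c in m⁻¹ × 1000):
phi = phi₀·exp(−c·Z) = 0.67 × exp(−0.407 × 1.1) = 0.67 × exp(−0.4477)
  = 0.67 × 0.6391 = 0.4282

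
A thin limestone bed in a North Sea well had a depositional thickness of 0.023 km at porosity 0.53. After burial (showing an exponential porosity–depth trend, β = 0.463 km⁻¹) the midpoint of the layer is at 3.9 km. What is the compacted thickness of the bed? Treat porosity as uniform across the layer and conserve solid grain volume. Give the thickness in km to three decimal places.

0.012 km

Porosity at 3.9 km: φ = 0.53·exp(−0.463×3.9) = 0.0871
Solid-volume conservation: h(1−φ) = h₀(1−φ₀) ⇒ h = h₀·(1−φ₀)/(1−φ)
h = 0.023 × (1 − 0.53)/(1 − 0.0871) = 0.023 × 0.5148 = 0.0118 km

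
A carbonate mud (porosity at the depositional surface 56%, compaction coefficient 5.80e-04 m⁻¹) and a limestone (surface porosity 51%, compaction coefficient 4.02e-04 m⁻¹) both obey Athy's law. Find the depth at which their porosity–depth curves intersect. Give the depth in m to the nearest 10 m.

Working in km (1 km = 1000 m; β in km⁻¹ = β in m⁻¹ × 1000):
Set n₀ₐ e^(−βₐZ) = n₀ᵦ e^(−βᵦZ) ⇒ ln(n₀ₐ/n₀ᵦ) = (βₐ − βᵦ)·Z
Z = ln(0.56/0.51) / (0.58 − 0.402) = 0.0935 / 0.178 = 0.525 km

530 m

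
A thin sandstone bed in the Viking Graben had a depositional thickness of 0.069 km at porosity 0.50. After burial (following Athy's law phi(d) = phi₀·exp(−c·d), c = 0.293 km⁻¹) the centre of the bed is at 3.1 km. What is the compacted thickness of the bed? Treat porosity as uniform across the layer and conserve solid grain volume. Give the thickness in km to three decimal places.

0.043 km

Porosity at 3.1 km: phi = 0.5·exp(−0.293×3.1) = 0.2016
Solid-volume conservation: h(1−phi) = h₀(1−phi₀) ⇒ h = h₀·(1−phi₀)/(1−phi)
h = 0.069 × (1 − 0.5)/(1 − 0.2016) = 0.069 × 0.6263 = 0.0432 km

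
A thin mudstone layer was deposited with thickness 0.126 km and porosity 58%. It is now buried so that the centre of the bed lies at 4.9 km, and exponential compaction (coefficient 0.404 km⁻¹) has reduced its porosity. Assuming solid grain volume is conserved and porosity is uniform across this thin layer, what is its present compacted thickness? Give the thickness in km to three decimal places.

Porosity at 4.9 km: n = 0.58·exp(−0.404×4.9) = 0.0801
Solid-volume conservation: h(1−n) = h₀(1−n₀) ⇒ h = h₀·(1−n₀)/(1−n)
h = 0.126 × (1 − 0.58)/(1 − 0.0801) = 0.126 × 0.4566 = 0.0575 km

0.058 km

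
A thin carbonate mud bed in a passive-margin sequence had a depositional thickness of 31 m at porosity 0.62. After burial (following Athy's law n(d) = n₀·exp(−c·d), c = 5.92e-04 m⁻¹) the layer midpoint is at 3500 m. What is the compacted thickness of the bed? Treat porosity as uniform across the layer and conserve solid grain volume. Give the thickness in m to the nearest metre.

Working in km (1 km = 1000 m; c in km⁻¹ = c in m⁻¹ × 1000):
Porosity at 3.5 km: n = 0.62·exp(−0.592×3.5) = 0.0781
Solid-volume conservation: h(1−n) = h₀(1−n₀) ⇒ h = h₀·(1−n₀)/(1−n)
h = 0.031 × (1 − 0.62)/(1 − 0.0781) = 0.031 × 0.4122 = 0.0128 km

13 m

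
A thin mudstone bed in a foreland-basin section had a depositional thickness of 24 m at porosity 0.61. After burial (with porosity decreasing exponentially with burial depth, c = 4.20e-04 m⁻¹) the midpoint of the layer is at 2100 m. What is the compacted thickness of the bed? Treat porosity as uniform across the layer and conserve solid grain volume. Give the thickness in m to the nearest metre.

Working in km (1 km = 1000 m; c in km⁻¹ = c in m⁻¹ × 1000):
Porosity at 2.1 km: n = 0.61·exp(−0.42×2.1) = 0.2525
Solid-volume conservation: h(1−n) = h₀(1−n₀) ⇒ h = h₀·(1−n₀)/(1−n)
h = 0.024 × (1 − 0.61)/(1 − 0.2525) = 0.024 × 0.5217 = 0.0125 km

13 m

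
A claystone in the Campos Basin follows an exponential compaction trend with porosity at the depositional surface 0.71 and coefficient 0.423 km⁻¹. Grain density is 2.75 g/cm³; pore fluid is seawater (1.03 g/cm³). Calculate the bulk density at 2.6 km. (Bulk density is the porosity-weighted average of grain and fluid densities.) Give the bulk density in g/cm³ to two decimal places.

Porosity at depth: n = 0.71·exp(−0.423×2.6) = 0.71×0.3329 = 0.2364
Bulk density: ρ_b = (1−n)ρ_g + n·ρ_f = 0.7636×2.75 + 0.2364×1.03
       = 2.100 + 0.243 = 2.343 g/cm³

2.34 g/cm³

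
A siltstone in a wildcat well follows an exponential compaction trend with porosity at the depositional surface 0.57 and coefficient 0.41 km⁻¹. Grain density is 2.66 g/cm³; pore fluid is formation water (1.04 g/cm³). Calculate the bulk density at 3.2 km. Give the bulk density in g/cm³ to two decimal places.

Porosity at depth: phi = 0.57·exp(−0.41×3.2) = 0.57×0.2693 = 0.1535
Bulk density: ρ_b = (1−phi)ρ_g + phi·ρ_f = 0.8465×2.66 + 0.1535×1.04
       = 2.252 + 0.160 = 2.411 g/cm³

2.41 g/cm³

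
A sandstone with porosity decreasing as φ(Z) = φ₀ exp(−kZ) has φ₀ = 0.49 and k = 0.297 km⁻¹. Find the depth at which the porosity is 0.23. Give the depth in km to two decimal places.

2.55 km

Invert Athy's law: Z = ln(φ₀/φ) / k
Z = ln(0.49/0.23) / 0.297 = ln(2.13) / 0.297 = 0.7563 / 0.297 = 2.547 km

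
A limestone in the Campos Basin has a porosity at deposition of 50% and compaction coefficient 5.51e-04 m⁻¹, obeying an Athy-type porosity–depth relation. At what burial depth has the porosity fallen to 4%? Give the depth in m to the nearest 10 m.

4580 m

Working in km (1 km = 1000 m; k in km⁻¹ = k in m⁻¹ × 1000):
Invert Athy's law: z = ln(n₀/n) / k
z = ln(0.5/0.04) / 0.551 = ln(12.5) / 0.551 = 2.5257 / 0.551 = 4.584 km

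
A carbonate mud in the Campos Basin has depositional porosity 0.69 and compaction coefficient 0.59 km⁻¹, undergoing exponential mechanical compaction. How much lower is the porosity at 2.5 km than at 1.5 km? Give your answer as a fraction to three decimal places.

0.127

phi(1.5) = 0.69·e^(−0.59×1.5) = 0.2848
phi(2.5) = 0.69·e^(−0.59×2.5) = 0.1579
Δphi = 0.2848 − 0.1579 = 0.1269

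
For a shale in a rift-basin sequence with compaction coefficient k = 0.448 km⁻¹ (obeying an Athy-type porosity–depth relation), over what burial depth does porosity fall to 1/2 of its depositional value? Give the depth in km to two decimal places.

phi/phi₀ = 1/2 ⇒ exp(−k·z) = 1/2 ⇒ z = ln(2) / k
z = 0.6931 / 0.448 = 1.547 km

1.55 km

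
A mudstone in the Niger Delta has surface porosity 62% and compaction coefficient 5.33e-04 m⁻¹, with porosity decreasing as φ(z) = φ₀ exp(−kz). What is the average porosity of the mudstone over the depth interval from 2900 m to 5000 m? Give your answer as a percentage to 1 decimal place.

Working in km (1 km = 1000 m; k in km⁻¹ = k in m⁻¹ × 1000):
⟨φ⟩ = (1/(z₂−z₁)) ∫ φ₀ e^(−kz) dz = φ₀·(e^(−k·z₁) − e^(−k·z₂)) / (k·(z₂−z₁))
e^(−0.533×2.9) = 0.2132; e^(−0.533×5) = 0.0696
⟨φ⟩ = 0.62 × (0.2132 − 0.0696) / (0.533 × 2.1) = 0.62 × 0.1283 = 0.0795

8.0%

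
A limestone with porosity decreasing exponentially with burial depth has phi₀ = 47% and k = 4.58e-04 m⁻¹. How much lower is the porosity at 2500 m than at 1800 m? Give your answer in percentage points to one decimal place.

Working in km (1 km = 1000 m; k in km⁻¹ = k in m⁻¹ × 1000):
phi(1.8) = 0.47·e^(−0.458×1.8) = 0.2061
phi(2.5) = 0.47·e^(−0.458×2.5) = 0.1496
Δphi = 0.2061 − 0.1496 = 0.0565

5.7 percentage points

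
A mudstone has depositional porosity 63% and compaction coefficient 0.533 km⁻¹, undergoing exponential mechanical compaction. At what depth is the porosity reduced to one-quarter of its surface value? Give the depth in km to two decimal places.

n/n₀ = 1/4 ⇒ exp(−β·d) = 1/4 ⇒ d = ln(4) / β
d = 1.3863 / 0.533 = 2.601 km

2.60 km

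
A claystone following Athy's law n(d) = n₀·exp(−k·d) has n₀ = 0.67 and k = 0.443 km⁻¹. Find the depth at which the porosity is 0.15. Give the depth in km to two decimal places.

Invert Athy's law: d = ln(n₀/n) / k
d = ln(0.67/0.15) / 0.443 = ln(4.467) / 0.443 = 1.4966 / 0.443 = 3.378 km

3.38 km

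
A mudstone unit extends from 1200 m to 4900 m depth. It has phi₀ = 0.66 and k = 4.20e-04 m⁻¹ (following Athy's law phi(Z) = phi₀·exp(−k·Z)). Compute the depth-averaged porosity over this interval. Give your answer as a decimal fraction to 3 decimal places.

Working in km (1 km = 1000 m; k in km⁻¹ = k in m⁻¹ × 1000):
⟨phi⟩ = (1/(Z₂−Z₁)) ∫ phi₀ e^(−kZ) dZ = phi₀·(e^(−k·Z₁) − e^(−k·Z₂)) / (k·(Z₂−Z₁))
e^(−0.42×1.2) = 0.6041; e^(−0.42×4.9) = 0.1277
⟨phi⟩ = 0.66 × (0.6041 − 0.1277) / (0.42 × 3.7) = 0.66 × 0.3066 = 0.2023

0.202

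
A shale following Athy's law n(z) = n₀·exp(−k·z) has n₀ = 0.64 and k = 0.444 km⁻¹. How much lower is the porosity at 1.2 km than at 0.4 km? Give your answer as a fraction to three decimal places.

0.160

n(0.4) = 0.64·e^(−0.444×0.4) = 0.5359
n(1.2) = 0.64·e^(−0.444×1.2) = 0.3757
Δn = 0.5359 − 0.3757 = 0.1602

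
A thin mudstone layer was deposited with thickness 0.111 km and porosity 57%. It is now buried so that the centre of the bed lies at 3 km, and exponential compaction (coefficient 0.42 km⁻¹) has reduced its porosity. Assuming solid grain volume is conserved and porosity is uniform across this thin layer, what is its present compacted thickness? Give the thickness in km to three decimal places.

0.057 km

Porosity at 3 km: n = 0.57·exp(−0.42×3) = 0.1617
Solid-volume conservation: h(1−n) = h₀(1−n₀) ⇒ h = h₀·(1−n₀)/(1−n)
h = 0.111 × (1 − 0.57)/(1 − 0.1617) = 0.111 × 0.5129 = 0.0569 km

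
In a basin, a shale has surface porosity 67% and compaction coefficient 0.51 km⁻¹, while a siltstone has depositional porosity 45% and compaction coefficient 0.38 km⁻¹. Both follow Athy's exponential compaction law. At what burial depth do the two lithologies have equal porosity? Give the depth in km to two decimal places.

3.06 km

Set φ₀ₐ e^(−cₐz) = φ₀ᵦ e^(−cᵦz) ⇒ ln(φ₀ₐ/φ₀ᵦ) = (cₐ − cᵦ)·z
z = ln(0.67/0.45) / (0.51 − 0.38) = 0.3980 / 0.13 = 3.062 km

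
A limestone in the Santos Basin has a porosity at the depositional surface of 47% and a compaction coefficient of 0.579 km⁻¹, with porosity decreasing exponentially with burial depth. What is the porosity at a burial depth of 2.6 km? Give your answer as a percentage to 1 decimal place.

φ = φ₀·exp(−k·d) = 0.47 × exp(−0.579 × 2.6) = 0.47 × exp(−1.505)
  = 0.47 × 0.2219 = 0.1043

10.4%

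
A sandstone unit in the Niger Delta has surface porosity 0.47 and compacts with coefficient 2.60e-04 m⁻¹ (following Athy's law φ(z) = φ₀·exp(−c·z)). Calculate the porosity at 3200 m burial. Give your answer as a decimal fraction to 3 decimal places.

Working in km (1 km = 1000 m; c in km⁻¹ = c in m⁻¹ × 1000):
φ = φ₀·exp(−c·z) = 0.47 × exp(−0.26 × 3.2) = 0.47 × exp(−0.832)
  = 0.47 × 0.4352 = 0.2045

0.205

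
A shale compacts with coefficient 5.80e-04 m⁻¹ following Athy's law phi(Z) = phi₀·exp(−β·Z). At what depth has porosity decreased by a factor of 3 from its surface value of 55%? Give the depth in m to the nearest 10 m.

Working in km (1 km = 1000 m; β in km⁻¹ = β in m⁻¹ × 1000):
phi/phi₀ = 1/3 ⇒ exp(−β·Z) = 1/3 ⇒ Z = ln(3) / β
Z = 1.0986 / 0.58 = 1.894 km

1890 m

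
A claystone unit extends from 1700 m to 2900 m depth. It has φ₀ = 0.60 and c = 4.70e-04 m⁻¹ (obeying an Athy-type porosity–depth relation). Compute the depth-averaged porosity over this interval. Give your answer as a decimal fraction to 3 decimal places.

Working in km (1 km = 1000 m; c in km⁻¹ = c in m⁻¹ × 1000):
⟨φ⟩ = (1/(z₂−z₁)) ∫ φ₀ e^(−cz) dz = φ₀·(e^(−c·z₁) − e^(−c·z₂)) / (c·(z₂−z₁))
e^(−0.47×1.7) = 0.4498; e^(−0.47×2.9) = 0.2559
⟨φ⟩ = 0.6 × (0.4498 − 0.2559) / (0.47 × 1.2) = 0.6 × 0.3438 = 0.2063

0.206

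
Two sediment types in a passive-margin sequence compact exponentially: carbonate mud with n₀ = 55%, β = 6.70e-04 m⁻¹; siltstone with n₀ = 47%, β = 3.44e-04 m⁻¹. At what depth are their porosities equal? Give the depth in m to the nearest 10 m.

480 m

Working in km (1 km = 1000 m; β in km⁻¹ = β in m⁻¹ × 1000):
Set n₀ₐ e^(−βₐz) = n₀ᵦ e^(−βᵦz) ⇒ ln(n₀ₐ/n₀ᵦ) = (βₐ − βᵦ)·z
z = ln(0.55/0.47) / (0.67 − 0.344) = 0.1572 / 0.326 = 0.482 km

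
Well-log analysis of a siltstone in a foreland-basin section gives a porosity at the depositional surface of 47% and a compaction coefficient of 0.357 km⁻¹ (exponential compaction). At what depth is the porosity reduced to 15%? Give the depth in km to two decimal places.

3.20 km

Invert Athy's law: Z = ln(n₀/n) / c
Z = ln(0.47/0.15) / 0.357 = ln(3.133) / 0.357 = 1.1421 / 0.357 = 3.199 km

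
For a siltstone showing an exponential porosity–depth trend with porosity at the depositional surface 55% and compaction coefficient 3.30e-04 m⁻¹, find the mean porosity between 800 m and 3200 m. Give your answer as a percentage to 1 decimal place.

29.2%

Working in km (1 km = 1000 m; c in km⁻¹ = c in m⁻¹ × 1000):
⟨phi⟩ = (1/(Z₂−Z₁)) ∫ phi₀ e^(−cZ) dZ = phi₀·(e^(−c·Z₁) − e^(−c·Z₂)) / (c·(Z₂−Z₁))
e^(−0.33×0.8) = 0.7680; e^(−0.33×3.2) = 0.3478
⟨phi⟩ = 0.55 × (0.7680 − 0.3478) / (0.33 × 2.4) = 0.55 × 0.5305 = 0.2918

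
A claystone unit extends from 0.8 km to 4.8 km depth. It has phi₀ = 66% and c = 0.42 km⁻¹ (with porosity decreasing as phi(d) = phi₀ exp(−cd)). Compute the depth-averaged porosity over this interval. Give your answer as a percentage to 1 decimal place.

22.8%

⟨phi⟩ = (1/(d₂−d₁)) ∫ phi₀ e^(−cd) dd = phi₀·(e^(−c·d₁) − e^(−c·d₂)) / (c·(d₂−d₁))
e^(−0.42×0.8) = 0.7146; e^(−0.42×4.8) = 0.1332
⟨phi⟩ = 0.66 × (0.7146 − 0.1332) / (0.42 × 4) = 0.66 × 0.3461 = 0.2284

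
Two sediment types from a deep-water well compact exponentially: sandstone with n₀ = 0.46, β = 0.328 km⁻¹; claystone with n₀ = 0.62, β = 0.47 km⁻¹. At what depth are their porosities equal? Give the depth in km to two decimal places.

2.10 km

Set n₀ₐ e^(−βₐz) = n₀ᵦ e^(−βᵦz) ⇒ ln(n₀ₐ/n₀ᵦ) = (βₐ − βᵦ)·z
z = ln(0.46/0.62) / (0.328 − 0.47) = -0.2985 / -0.142 = 2.102 km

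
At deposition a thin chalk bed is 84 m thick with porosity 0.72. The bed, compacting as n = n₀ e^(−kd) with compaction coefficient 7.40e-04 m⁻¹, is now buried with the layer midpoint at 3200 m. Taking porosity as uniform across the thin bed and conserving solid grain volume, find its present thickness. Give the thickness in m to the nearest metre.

Working in km (1 km = 1000 m; k in km⁻¹ = k in m⁻¹ × 1000):
Porosity at 3.2 km: n = 0.72·exp(−0.74×3.2) = 0.0674
Solid-volume conservation: h(1−n) = h₀(1−n₀) ⇒ h = h₀·(1−n₀)/(1−n)
h = 0.084 × (1 − 0.72)/(1 − 0.0674) = 0.084 × 0.3002 = 0.0252 km

25 m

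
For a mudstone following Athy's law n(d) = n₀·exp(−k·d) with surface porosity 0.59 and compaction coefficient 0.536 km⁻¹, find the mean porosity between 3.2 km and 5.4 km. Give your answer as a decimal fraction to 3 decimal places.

0.062

⟨n⟩ = (1/(d₂−d₁)) ∫ n₀ e^(−kd) dd = n₀·(e^(−k·d₁) − e^(−k·d₂)) / (k·(d₂−d₁))
e^(−0.536×3.2) = 0.1799; e^(−0.536×5.4) = 0.0553
⟨n⟩ = 0.59 × (0.1799 − 0.0553) / (0.536 × 2.2) = 0.59 × 0.1057 = 0.0623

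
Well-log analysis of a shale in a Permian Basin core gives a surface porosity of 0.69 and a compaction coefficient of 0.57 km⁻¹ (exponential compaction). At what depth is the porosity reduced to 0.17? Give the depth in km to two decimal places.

2.46 km

Invert Athy's law: Z = ln(phi₀/phi) / c
Z = ln(0.69/0.17) / 0.57 = ln(4.059) / 0.57 = 1.4009 / 0.57 = 2.458 km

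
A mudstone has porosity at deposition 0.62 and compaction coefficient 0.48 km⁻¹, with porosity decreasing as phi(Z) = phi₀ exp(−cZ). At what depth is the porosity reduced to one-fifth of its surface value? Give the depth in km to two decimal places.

phi/phi₀ = 1/5 ⇒ exp(−c·Z) = 1/5 ⇒ Z = ln(5) / c
Z = 1.6094 / 0.48 = 3.353 km

3.35 km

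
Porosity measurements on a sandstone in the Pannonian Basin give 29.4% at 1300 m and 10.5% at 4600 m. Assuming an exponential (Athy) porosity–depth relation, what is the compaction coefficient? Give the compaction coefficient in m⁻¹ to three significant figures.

0.000312 m⁻¹

Working in km (1 km = 1000 m; c in km⁻¹ = c in m⁻¹ × 1000):
Athy: phi(Z) = phi₀ e^(−cZ) ⇒ phi₁/phi₂ = e^{c(Z₂−Z₁)} ⇒ c = ln(phi₁/phi₂)/(Z₂−Z₁)
c = ln(0.294/0.105) / (4.6 − 1.3) = ln(2.8) / 3.3 = 1.0296 / 3.3 = 0.312 km⁻¹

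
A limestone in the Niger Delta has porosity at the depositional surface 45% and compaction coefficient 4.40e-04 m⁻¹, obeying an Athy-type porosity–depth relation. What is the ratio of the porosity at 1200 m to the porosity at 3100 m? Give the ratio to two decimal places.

Working in km (1 km = 1000 m; β in km⁻¹ = β in m⁻¹ × 1000):
φ(Z₁)/φ(Z₂) = e^(−β·Z₁)/e^(−β·Z₂) = e^{β(Z₂−Z₁)}
= exp(0.44 × 1.9) = exp(0.836) = 2.3071

2.31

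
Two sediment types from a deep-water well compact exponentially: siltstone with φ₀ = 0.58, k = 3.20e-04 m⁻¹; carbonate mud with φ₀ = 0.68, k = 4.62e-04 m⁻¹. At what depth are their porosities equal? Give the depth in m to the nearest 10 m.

1120 m

Working in km (1 km = 1000 m; k in km⁻¹ = k in m⁻¹ × 1000):
Set φ₀ₐ e^(−kₐd) = φ₀ᵦ e^(−kᵦd) ⇒ ln(φ₀ₐ/φ₀ᵦ) = (kₐ − kᵦ)·d
d = ln(0.58/0.68) / (0.32 − 0.462) = -0.1591 / -0.142 = 1.120 km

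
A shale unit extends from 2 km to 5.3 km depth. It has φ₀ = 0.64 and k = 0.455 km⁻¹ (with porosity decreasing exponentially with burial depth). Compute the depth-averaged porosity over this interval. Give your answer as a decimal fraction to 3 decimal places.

⟨φ⟩ = (1/(Z₂−Z₁)) ∫ φ₀ e^(−kZ) dZ = φ₀·(e^(−k·Z₁) − e^(−k·Z₂)) / (k·(Z₂−Z₁))
e^(−0.455×2) = 0.4025; e^(−0.455×5.3) = 0.0897
⟨φ⟩ = 0.64 × (0.4025 − 0.0897) / (0.455 × 3.3) = 0.64 × 0.2084 = 0.1333

0.133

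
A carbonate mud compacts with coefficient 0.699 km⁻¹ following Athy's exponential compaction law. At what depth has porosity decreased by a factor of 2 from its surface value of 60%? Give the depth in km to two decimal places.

0.99 km

n/n₀ = 1/2 ⇒ exp(−k·d) = 1/2 ⇒ d = ln(2) / k
d = 0.6931 / 0.699 = 0.992 km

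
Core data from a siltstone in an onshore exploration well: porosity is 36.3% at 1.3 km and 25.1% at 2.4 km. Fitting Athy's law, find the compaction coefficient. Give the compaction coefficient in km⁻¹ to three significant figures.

0.335 km⁻¹

Athy: n(d) = n₀ e^(−βd) ⇒ n₁/n₂ = e^{β(d₂−d₁)} ⇒ β = ln(n₁/n₂)/(d₂−d₁)
β = ln(0.363/0.251) / (2.4 − 1.3) = ln(1.446) / 1.1 = 0.3689 / 1.1 = 0.3354 km⁻¹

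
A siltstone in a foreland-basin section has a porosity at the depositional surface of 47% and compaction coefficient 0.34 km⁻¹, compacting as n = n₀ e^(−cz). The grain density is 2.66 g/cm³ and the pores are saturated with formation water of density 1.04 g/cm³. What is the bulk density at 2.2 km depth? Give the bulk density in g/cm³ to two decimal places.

Porosity at depth: n = 0.47·exp(−0.34×2.2) = 0.47×0.4733 = 0.2225
Bulk density: ρ_b = (1−n)ρ_g + n·ρ_f = 0.7775×2.66 + 0.2225×1.04
       = 2.068 + 0.231 = 2.300 g/cm³

2.30 g/cm³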